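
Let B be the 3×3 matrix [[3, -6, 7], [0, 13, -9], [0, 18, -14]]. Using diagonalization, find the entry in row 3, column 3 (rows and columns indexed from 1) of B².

34

Characteristic polynomial: t^3 - 2t^2 - 23t + 60 = (t - 4)(t - 3)(t + 5), so the eigenvalues are -5, 3, 4.
t=3: eigenvector (1, 0, 0).
t=4: eigenvector (1, 1, 1).
t=-5: eigenvector (-1, 1, 2).
P = [[1, 1, -1], [0, 1, 1], [0, 1, 2]], D = diag(3, 4, -5), P⁻¹ = [[1, -3, 2], [0, 2, -1], [0, -1, 1]].
B² = P·diag(9, 16, 25)·P⁻¹ = [[9, 30, -23], [0, 7, 9], [0, -18, 34]].
The requested entry is 34.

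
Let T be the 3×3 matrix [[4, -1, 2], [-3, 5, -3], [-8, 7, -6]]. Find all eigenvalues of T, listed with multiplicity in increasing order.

Characteristic polynomial: p(r) = r^3 - 3r^2 + 4 = (r - 2)^2(r + 1).
Roots (with multiplicity): -1, 2, 2.

-1, 2, 2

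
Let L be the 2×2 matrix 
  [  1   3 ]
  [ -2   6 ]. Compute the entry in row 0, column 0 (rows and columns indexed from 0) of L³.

-47

Characteristic polynomial: s^2 - 7s + 12 = (s - 4)(s - 3), so the eigenvalues are 3, 4.
s=4: eigenvector (1, 1).
s=3: eigenvector (-3, -2).
P = [[1, -3], [1, -2]], D = diag(4, 3), P⁻¹ = [[-2, 3], [-1, 1]].
L³ = P·diag(64, 27)·P⁻¹ = [[-47, 111], [-74, 138]].
The requested entry is -47.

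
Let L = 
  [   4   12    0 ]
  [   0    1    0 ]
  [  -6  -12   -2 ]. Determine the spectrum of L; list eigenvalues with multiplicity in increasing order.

-2, 1, 4

Characteristic polynomial: p(t) = t^3 - 3t^2 - 6t + 8 = (t - 4)(t - 1)(t + 2).
Roots (with multiplicity): -2, 1, 4.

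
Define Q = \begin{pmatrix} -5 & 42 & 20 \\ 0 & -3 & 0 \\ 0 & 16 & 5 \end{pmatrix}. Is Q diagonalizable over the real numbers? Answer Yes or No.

Yes

Characteristic polynomial: p(t) = t^3 + 3t^2 - 25t - 75 = (t - 5)(t + 3)(t + 5).
All 3 eigenvalues are distinct, so Q is diagonalizable.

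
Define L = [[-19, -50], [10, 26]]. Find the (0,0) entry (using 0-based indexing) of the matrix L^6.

Characteristic polynomial: t^2 - 7t + 6 = (t - 6)(t - 1), so the eigenvalues are 1, 6.
t=1: eigenvector (5, -2).
t=6: eigenvector (-2, 1).
P = [[5, -2], [-2, 1]], D = diag(1, 6), P⁻¹ = [[1, 2], [2, 5]].
L⁶ = P·diag(1, 46656)·P⁻¹ = [[-186619, -466550], [93310, 233276]].
The requested entry is -186619.

-186619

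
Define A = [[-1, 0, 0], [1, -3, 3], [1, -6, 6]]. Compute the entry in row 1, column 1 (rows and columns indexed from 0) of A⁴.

-81

Characteristic polynomial: μ^3 - 2μ^2 - 3μ = μ(μ - 3)(μ + 1), so the eigenvalues are -1, 0, 3.
μ=-1: eigenvector (1, -1, -1).
μ=0: eigenvector (0, 1, 1).
μ=3: eigenvector (0, 1, 2).
P = [[1, 0, 0], [-1, 1, 1], [-1, 1, 2]], D = diag(-1, 0, 3), P⁻¹ = [[1, 0, 0], [1, 2, -1], [0, -1, 1]].
A⁴ = P·diag(1, 0, 81)·P⁻¹ = [[1, 0, 0], [-1, -81, 81], [-1, -162, 162]].
The requested entry is -81.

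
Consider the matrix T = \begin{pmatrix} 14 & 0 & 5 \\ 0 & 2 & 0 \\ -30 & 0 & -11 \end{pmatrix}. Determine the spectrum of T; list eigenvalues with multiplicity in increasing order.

-1, 2, 4

Characteristic polynomial: p(λ) = λ^3 - 5λ^2 + 2λ + 8 = (λ - 4)(λ - 2)(λ + 1).
Roots (with multiplicity): -1, 2, 4.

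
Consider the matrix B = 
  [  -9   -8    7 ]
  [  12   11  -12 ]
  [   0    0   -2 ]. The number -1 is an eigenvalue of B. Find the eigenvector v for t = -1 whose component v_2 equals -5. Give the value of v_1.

B + 1I = [[-8, -8, 7], [12, 12, -12], [0, 0, -1]].
Solving (B + 1I)v = 0 gives the eigenspace spanned by (5, -5, 0).
With v_2 = -5, v = (5, -5, 0), so v_1 = 5.

5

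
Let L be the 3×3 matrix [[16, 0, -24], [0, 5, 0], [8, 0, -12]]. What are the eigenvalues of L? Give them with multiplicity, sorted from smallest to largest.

Characteristic polynomial: p(r) = r^3 - 9r^2 + 20r = r(r - 5)(r - 4).
Roots (with multiplicity): 0, 4, 5.

0, 4, 5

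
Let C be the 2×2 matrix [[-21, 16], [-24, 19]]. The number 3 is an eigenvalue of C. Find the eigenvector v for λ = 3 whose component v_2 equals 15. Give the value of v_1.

10

C − 3I = [[-24, 16], [-24, 16]].
Solving (C − 3I)v = 0 gives the eigenspace spanned by (10, 15).
With v_2 = 15, v = (10, 15), so v_1 = 10.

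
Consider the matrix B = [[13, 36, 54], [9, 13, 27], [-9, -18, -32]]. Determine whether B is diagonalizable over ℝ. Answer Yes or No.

Characteristic polynomial: p(λ) = λ^3 + 6λ^2 - 15λ - 100 = (λ - 4)(λ + 5)^2.
λ = -5 has algebraic multiplicity 2; rank(B + 5I) = 1, so geometric multiplicity = 2.
Every eigenvalue has geometric = algebraic multiplicity, so B is diagonalizable.

Yes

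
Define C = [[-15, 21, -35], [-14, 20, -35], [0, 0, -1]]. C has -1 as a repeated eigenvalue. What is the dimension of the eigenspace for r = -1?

C + 1I = [[-14, 21, -35], [-14, 21, -35], [0, 0, 0]].
This matrix has rank 1, so its null space has dimension 3 − 1 = 2.

2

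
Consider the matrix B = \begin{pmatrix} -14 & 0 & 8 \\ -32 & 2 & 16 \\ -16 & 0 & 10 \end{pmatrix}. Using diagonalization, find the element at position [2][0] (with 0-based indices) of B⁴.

2560

Characteristic polynomial: λ^3 + 2λ^2 - 20λ + 24 = (λ - 2)^2(λ + 6), so the eigenvalues are -6, 2, 2.
λ=2: eigenvector (-1, -4, -2).
λ=2: eigenvector (0, 1, 0).
λ=-6: eigenvector (1, 2, 1).
P = [[-1, 0, 1], [-4, 1, 2], [-2, 0, 1]], D = diag(2, 2, -6), P⁻¹ = [[1, 0, -1], [0, 1, -2], [2, 0, -1]].
B⁴ = P·diag(16, 16, 1296)·P⁻¹ = [[2576, 0, -1280], [5120, 16, -2560], [2560, 0, -1264]].
The requested entry is 2560.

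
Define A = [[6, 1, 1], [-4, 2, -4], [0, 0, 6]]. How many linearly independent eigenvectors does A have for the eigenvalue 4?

1

A − 4I = [[2, 1, 1], [-4, -2, -4], [0, 0, 2]].
This matrix has rank 2, so its null space has dimension 3 − 2 = 1.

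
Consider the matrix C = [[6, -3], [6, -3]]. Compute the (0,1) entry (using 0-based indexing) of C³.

Characteristic polynomial: t^2 - 3t = t(t - 3), so the eigenvalues are 0, 3.
t=3: eigenvector (1, 1).
t=0: eigenvector (1, 2).
P = [[1, 1], [1, 2]], D = diag(3, 0), P⁻¹ = [[2, -1], [-1, 1]].
C³ = P·diag(27, 0)·P⁻¹ = [[54, -27], [54, -27]].
The requested entry is -27.

-27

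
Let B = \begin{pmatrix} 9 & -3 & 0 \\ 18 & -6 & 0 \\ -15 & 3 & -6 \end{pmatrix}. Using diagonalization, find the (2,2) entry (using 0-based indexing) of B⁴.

Characteristic polynomial: μ^3 + 3μ^2 - 18μ = μ(μ - 3)(μ + 6), so the eigenvalues are -6, 0, 3.
μ=3: eigenvector (1, 2, -1).
μ=0: eigenvector (-1, -3, 1).
μ=-6: eigenvector (0, 0, 1).
P = [[1, -1, 0], [2, -3, 0], [-1, 1, 1]], D = diag(3, 0, -6), P⁻¹ = [[3, -1, 0], [2, -1, 0], [1, 0, 1]].
B⁴ = P·diag(81, 0, 1296)·P⁻¹ = [[243, -81, 0], [486, -162, 0], [1053, 81, 1296]].
The requested entry is 1296.

1296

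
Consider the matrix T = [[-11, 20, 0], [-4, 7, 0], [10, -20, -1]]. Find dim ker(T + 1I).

2

T + 1I = [[-10, 20, 0], [-4, 8, 0], [10, -20, 0]].
This matrix has rank 1, so its null space has dimension 3 − 1 = 2.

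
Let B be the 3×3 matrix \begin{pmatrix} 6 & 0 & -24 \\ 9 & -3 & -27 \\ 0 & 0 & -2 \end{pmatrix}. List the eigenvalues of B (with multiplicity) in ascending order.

Characteristic polynomial: p(t) = t^3 - t^2 - 24t - 36 = (t - 6)(t + 2)(t + 3).
Roots (with multiplicity): -3, -2, 6.

-3, -2, 6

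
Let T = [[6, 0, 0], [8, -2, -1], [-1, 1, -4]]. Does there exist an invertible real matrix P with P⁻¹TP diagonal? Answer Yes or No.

No

Characteristic polynomial: p(s) = s^3 - 27s - 54 = (s - 6)(s + 3)^2.
s = -3 has algebraic multiplicity 2; rank(T + 3I) = 2, so geometric multiplicity = 1.
Geometric multiplicity < algebraic multiplicity, so T is not diagonalizable.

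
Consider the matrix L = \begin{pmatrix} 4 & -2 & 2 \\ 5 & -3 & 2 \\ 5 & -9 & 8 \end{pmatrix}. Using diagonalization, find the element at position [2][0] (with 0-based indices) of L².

15

Characteristic polynomial: t^3 - 9t^2 + 14t + 24 = (t - 6)(t - 4)(t + 1), so the eigenvalues are -1, 4, 6.
t=4: eigenvector (1, 1, 1).
t=-1: eigenvector (0, 1, 1).
t=6: eigenvector (1, 1, 2).
P = [[1, 0, 1], [1, 1, 1], [1, 1, 2]], D = diag(4, -1, 6), P⁻¹ = [[1, 1, -1], [-1, 1, 0], [0, -1, 1]].
L² = P·diag(16, 1, 36)·P⁻¹ = [[16, -20, 20], [15, -19, 20], [15, -55, 56]].
The requested entry is 15.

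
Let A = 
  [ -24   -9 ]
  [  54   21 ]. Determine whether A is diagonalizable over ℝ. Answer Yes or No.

Characteristic polynomial: p(λ) = λ^2 + 3λ - 18 = (λ - 3)(λ + 6).
All 2 eigenvalues are distinct, so A is diagonalizable.

Yes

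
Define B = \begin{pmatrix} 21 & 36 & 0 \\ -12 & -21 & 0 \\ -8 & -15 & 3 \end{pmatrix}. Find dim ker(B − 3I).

1

B − 3I = [[18, 36, 0], [-12, -24, 0], [-8, -15, 0]].
This matrix has rank 2, so its null space has dimension 3 − 2 = 1.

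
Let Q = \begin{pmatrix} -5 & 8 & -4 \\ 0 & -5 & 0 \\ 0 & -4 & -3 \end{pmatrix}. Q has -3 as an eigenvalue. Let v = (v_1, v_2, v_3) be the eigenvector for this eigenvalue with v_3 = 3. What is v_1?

Q + 3I = [[-2, 8, -4], [0, -2, 0], [0, -4, 0]].
Solving (Q + 3I)v = 0 gives the eigenspace spanned by (-6, 0, 3).
With v_3 = 3, v = (-6, 0, 3), so v_1 = -6.

-6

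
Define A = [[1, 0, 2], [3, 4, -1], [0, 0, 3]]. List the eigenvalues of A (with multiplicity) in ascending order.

1, 3, 4

Characteristic polynomial: p(s) = s^3 - 8s^2 + 19s - 12 = (s - 4)(s - 3)(s - 1).
Roots (with multiplicity): 1, 3, 4.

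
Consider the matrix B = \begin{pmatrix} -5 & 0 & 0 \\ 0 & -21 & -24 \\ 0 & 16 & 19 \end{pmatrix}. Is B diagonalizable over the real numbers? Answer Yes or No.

Characteristic polynomial: p(r) = r^3 + 7r^2 - 5r - 75 = (r - 3)(r + 5)^2.
r = -5 has algebraic multiplicity 2; rank(B + 5I) = 1, so geometric multiplicity = 2.
Every eigenvalue has geometric = algebraic multiplicity, so B is diagonalizable.

Yes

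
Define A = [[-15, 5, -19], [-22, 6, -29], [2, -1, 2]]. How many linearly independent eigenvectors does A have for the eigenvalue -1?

1

A + 1I = [[-14, 5, -19], [-22, 7, -29], [2, -1, 3]].
This matrix has rank 2, so its null space has dimension 3 − 2 = 1.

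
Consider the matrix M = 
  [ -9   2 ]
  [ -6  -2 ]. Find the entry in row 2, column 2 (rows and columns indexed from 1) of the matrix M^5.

Characteristic polynomial: s^2 + 11s + 30 = (s + 5)(s + 6), so the eigenvalues are -6, -5.
s=-6: eigenvector (2, 3).
s=-5: eigenvector (-1, -2).
P = [[2, -1], [3, -2]], D = diag(-6, -5), P⁻¹ = [[2, -1], [3, -2]].
M⁵ = P·diag(-7776, -3125)·P⁻¹ = [[-21729, 9302], [-27906, 10828]].
The requested entry is 10828.

10828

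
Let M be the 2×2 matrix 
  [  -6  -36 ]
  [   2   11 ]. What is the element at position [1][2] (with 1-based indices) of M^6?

-23940

Characteristic polynomial: s^2 - 5s + 6 = (s - 3)(s - 2), so the eigenvalues are 2, 3.
s=3: eigenvector (-4, 1).
s=2: eigenvector (9, -2).
P = [[-4, 9], [1, -2]], D = diag(3, 2), P⁻¹ = [[2, 9], [1, 4]].
M⁶ = P·diag(729, 64)·P⁻¹ = [[-5256, -23940], [1330, 6049]].
The requested entry is -23940.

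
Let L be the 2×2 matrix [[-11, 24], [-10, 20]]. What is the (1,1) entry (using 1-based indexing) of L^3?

-851

Characteristic polynomial: r^2 - 9r + 20 = (r - 5)(r - 4), so the eigenvalues are 4, 5.
r=4: eigenvector (-8, -5).
r=5: eigenvector (-3, -2).
P = [[-8, -3], [-5, -2]], D = diag(4, 5), P⁻¹ = [[-2, 3], [5, -8]].
L³ = P·diag(64, 125)·P⁻¹ = [[-851, 1464], [-610, 1040]].
The requested entry is -851.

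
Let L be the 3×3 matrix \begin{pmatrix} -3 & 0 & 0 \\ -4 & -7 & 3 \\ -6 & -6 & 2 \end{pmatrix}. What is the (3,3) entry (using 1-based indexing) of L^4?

Characteristic polynomial: s^3 + 8s^2 + 19s + 12 = (s + 1)(s + 3)(s + 4), so the eigenvalues are -4, -3, -1.
s=-3: eigenvector (1, -1, 0).
s=-1: eigenvector (0, -1, -2).
s=-4: eigenvector (0, 1, 1).
P = [[1, 0, 0], [-1, -1, 1], [0, -2, 1]], D = diag(-3, -1, -4), P⁻¹ = [[1, 0, 0], [1, 1, -1], [2, 2, -1]].
L⁴ = P·diag(81, 1, 256)·P⁻¹ = [[81, 0, 0], [430, 511, -255], [510, 510, -254]].
The requested entry is -254.

-254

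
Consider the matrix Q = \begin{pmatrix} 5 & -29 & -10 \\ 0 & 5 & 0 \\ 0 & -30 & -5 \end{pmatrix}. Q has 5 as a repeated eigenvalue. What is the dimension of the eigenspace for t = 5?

1

Q − 5I = [[0, -29, -10], [0, 0, 0], [0, -30, -10]].
This matrix has rank 2, so its null space has dimension 3 − 2 = 1.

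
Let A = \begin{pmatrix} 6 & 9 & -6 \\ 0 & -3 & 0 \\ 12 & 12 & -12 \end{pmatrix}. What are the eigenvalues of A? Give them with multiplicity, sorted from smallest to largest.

-6, -3, 0

Characteristic polynomial: p(t) = t^3 + 9t^2 + 18t = t(t + 3)(t + 6).
Roots (with multiplicity): -6, -3, 0.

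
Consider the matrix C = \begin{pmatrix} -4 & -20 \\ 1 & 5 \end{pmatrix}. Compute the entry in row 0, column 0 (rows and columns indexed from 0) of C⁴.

-4

Characteristic polynomial: λ^2 - λ = λ(λ - 1), so the eigenvalues are 0, 1.
λ=0: eigenvector (5, -1).
λ=1: eigenvector (-4, 1).
P = [[5, -4], [-1, 1]], D = diag(0, 1), P⁻¹ = [[1, 4], [1, 5]].
C⁴ = P·diag(0, 1)·P⁻¹ = [[-4, -20], [1, 5]].
The requested entry is -4.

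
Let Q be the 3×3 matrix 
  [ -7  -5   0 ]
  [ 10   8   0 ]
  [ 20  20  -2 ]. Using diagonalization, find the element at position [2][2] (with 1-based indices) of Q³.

62

Characteristic polynomial: λ^3 + λ^2 - 8λ - 12 = (λ - 3)(λ + 2)^2, so the eigenvalues are -2, -2, 3.
λ=3: eigenvector (-1, 2, 4).
λ=-2: eigenvector (-1, 1, 2).
λ=-2: eigenvector (0, 0, 1).
P = [[-1, -1, 0], [2, 1, 0], [4, 2, 1]], D = diag(3, -2, -2), P⁻¹ = [[1, 1, 0], [-2, -1, 0], [0, -2, 1]].
Q³ = P·diag(27, -8, -8)·P⁻¹ = [[-43, -35, 0], [70, 62, 0], [140, 140, -8]].
The requested entry is 62.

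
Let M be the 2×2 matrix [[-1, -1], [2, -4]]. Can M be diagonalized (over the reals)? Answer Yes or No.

Yes

Characteristic polynomial: p(s) = s^2 + 5s + 6 = (s + 2)(s + 3).
All 2 eigenvalues are distinct, so M is diagonalizable.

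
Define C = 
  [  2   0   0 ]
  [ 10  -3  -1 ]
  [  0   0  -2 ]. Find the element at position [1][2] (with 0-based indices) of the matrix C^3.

-19

Characteristic polynomial: t^3 + 3t^2 - 4t - 12 = (t - 2)(t + 2)(t + 3), so the eigenvalues are -3, -2, 2.
t=2: eigenvector (1, 2, 0).
t=-2: eigenvector (0, -1, 1).
t=-3: eigenvector (0, 1, 0).
P = [[1, 0, 0], [2, -1, 1], [0, 1, 0]], D = diag(2, -2, -3), P⁻¹ = [[1, 0, 0], [0, 0, 1], [-2, 1, 1]].
C³ = P·diag(8, -8, -27)·P⁻¹ = [[8, 0, 0], [70, -27, -19], [0, 0, -8]].
The requested entry is -19.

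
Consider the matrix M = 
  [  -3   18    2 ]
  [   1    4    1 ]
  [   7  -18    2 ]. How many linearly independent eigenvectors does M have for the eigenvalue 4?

M − 4I = [[-7, 18, 2], [1, 0, 1], [7, -18, -2]].
This matrix has rank 2, so its null space has dimension 3 − 2 = 1.

1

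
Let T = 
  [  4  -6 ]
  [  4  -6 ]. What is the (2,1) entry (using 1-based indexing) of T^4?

Characteristic polynomial: s^2 + 2s = s(s + 2), so the eigenvalues are -2, 0.
s=-2: eigenvector (1, 1).
s=0: eigenvector (3, 2).
P = [[1, 3], [1, 2]], D = diag(-2, 0), P⁻¹ = [[-2, 3], [1, -1]].
T⁴ = P·diag(16, 0)·P⁻¹ = [[-32, 48], [-32, 48]].
The requested entry is -32.

-32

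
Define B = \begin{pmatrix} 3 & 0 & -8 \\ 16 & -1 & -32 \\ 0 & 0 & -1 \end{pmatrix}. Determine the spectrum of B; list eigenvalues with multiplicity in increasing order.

-1, -1, 3

Characteristic polynomial: p(s) = s^3 - s^2 - 5s - 3 = (s - 3)(s + 1)^2.
Roots (with multiplicity): -1, -1, 3.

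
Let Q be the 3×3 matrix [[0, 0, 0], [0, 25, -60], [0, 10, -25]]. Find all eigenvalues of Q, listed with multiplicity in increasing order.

-5, 0, 5

Characteristic polynomial: p(λ) = λ^3 - 25λ = λ(λ - 5)(λ + 5).
Roots (with multiplicity): -5, 0, 5.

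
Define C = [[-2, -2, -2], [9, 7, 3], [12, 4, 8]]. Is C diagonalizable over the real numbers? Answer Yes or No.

Yes

Characteristic polynomial: p(λ) = λ^3 - 13λ^2 + 56λ - 80 = (λ - 5)(λ - 4)^2.
λ = 4 has algebraic multiplicity 2; rank(C − 4I) = 1, so geometric multiplicity = 2.
Every eigenvalue has geometric = algebraic multiplicity, so C is diagonalizable.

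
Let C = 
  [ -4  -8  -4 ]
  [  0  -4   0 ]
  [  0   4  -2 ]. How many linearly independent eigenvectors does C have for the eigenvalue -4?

2

C + 4I = [[0, -8, -4], [0, 0, 0], [0, 4, 2]].
This matrix has rank 1, so its null space has dimension 3 − 1 = 2.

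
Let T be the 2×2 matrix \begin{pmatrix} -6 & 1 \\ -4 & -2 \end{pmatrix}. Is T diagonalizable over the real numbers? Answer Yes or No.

No

Characteristic polynomial: p(r) = r^2 + 8r + 16 = (r + 4)^2.
r = -4 has algebraic multiplicity 2; rank(T + 4I) = 1, so geometric multiplicity = 1.
Geometric multiplicity < algebraic multiplicity, so T is not diagonalizable.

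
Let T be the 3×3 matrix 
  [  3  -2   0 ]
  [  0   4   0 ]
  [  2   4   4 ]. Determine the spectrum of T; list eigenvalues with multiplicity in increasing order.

Characteristic polynomial: p(λ) = λ^3 - 11λ^2 + 40λ - 48 = (λ - 4)^2(λ - 3).
Roots (with multiplicity): 3, 4, 4.

3, 4, 4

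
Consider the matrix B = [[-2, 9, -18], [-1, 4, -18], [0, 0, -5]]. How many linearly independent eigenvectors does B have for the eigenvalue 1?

B − 1I = [[-3, 9, -18], [-1, 3, -18], [0, 0, -6]].
This matrix has rank 2, so its null space has dimension 3 − 2 = 1.

1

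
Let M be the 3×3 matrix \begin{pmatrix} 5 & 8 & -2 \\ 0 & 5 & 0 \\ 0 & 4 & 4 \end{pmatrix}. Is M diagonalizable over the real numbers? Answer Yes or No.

Characteristic polynomial: p(r) = r^3 - 14r^2 + 65r - 100 = (r - 5)^2(r - 4).
r = 5 has algebraic multiplicity 2; rank(M − 5I) = 1, so geometric multiplicity = 2.
Every eigenvalue has geometric = algebraic multiplicity, so M is diagonalizable.

Yes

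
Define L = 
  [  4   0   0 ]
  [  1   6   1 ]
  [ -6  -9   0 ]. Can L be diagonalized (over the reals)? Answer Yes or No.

Characteristic polynomial: p(s) = s^3 - 10s^2 + 33s - 36 = (s - 4)(s - 3)^2.
s = 3 has algebraic multiplicity 2; rank(L − 3I) = 2, so geometric multiplicity = 1.
Geometric multiplicity < algebraic multiplicity, so L is not diagonalizable.

No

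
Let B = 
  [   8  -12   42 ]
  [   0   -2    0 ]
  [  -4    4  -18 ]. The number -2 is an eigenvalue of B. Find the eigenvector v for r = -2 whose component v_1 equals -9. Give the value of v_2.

B + 2I = [[10, -12, 42], [0, 0, 0], [-4, 4, -16]].
Solving (B + 2I)v = 0 gives the eigenspace spanned by (-9, 3, 3).
With v_1 = -9, v = (-9, 3, 3), so v_2 = 3.

3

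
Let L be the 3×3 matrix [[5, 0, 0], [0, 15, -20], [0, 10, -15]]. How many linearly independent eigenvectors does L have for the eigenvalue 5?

L − 5I = [[0, 0, 0], [0, 10, -20], [0, 10, -20]].
This matrix has rank 1, so its null space has dimension 3 − 1 = 2.

2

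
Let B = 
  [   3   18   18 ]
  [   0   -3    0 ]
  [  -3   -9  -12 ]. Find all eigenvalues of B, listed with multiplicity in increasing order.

-6, -3, -3

Characteristic polynomial: p(s) = s^3 + 12s^2 + 45s + 54 = (s + 3)^2(s + 6).
Roots (with multiplicity): -6, -3, -3.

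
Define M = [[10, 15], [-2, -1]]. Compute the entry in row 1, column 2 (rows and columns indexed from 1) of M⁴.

5535

Characteristic polynomial: s^2 - 9s + 20 = (s - 5)(s - 4), so the eigenvalues are 4, 5.
s=5: eigenvector (-3, 1).
s=4: eigenvector (-5, 2).
P = [[-3, -5], [1, 2]], D = diag(5, 4), P⁻¹ = [[-2, -5], [1, 3]].
M⁴ = P·diag(625, 256)·P⁻¹ = [[2470, 5535], [-738, -1589]].
The requested entry is 5535.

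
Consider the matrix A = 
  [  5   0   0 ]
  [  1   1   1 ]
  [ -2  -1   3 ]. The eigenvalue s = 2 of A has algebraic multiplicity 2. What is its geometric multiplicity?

A − 2I = [[3, 0, 0], [1, -1, 1], [-2, -1, 1]].
This matrix has rank 2, so its null space has dimension 3 − 2 = 1.

1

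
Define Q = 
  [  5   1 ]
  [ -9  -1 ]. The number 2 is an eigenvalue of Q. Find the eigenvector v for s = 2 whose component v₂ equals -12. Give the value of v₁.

4

Q − 2I = [[3, 1], [-9, -3]].
Solving (Q − 2I)v = 0 gives the eigenspace spanned by (4, -12).
With v₂ = -12, v = (4, -12), so v₁ = 4.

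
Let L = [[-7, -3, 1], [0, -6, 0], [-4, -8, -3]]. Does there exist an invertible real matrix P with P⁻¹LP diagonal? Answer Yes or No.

Characteristic polynomial: p(μ) = μ^3 + 16μ^2 + 85μ + 150 = (μ + 5)^2(μ + 6).
μ = -5 has algebraic multiplicity 2; rank(L + 5I) = 2, so geometric multiplicity = 1.
Geometric multiplicity < algebraic multiplicity, so L is not diagonalizable.

No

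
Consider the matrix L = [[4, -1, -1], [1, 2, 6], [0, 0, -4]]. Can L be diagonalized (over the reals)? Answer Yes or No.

No

Characteristic polynomial: p(t) = t^3 - 2t^2 - 15t + 36 = (t - 3)^2(t + 4).
t = 3 has algebraic multiplicity 2; rank(L − 3I) = 2, so geometric multiplicity = 1.
Geometric multiplicity < algebraic multiplicity, so L is not diagonalizable.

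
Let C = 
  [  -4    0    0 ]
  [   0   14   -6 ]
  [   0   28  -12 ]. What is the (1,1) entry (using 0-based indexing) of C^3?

Characteristic polynomial: λ^3 + 2λ^2 - 8λ = λ(λ - 2)(λ + 4), so the eigenvalues are -4, 0, 2.
λ=-4: eigenvector (1, 0, 0).
λ=2: eigenvector (0, 1, 2).
λ=0: eigenvector (0, 3, 7).
P = [[1, 0, 0], [0, 1, 3], [0, 2, 7]], D = diag(-4, 2, 0), P⁻¹ = [[1, 0, 0], [0, 7, -3], [0, -2, 1]].
C³ = P·diag(-64, 8, 0)·P⁻¹ = [[-64, 0, 0], [0, 56, -24], [0, 112, -48]].
The requested entry is 56.

56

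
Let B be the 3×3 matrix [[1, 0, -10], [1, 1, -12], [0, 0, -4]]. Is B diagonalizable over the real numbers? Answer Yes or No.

No

Characteristic polynomial: p(t) = t^3 + 2t^2 - 7t + 4 = (t - 1)^2(t + 4).
t = 1 has algebraic multiplicity 2; rank(B − 1I) = 2, so geometric multiplicity = 1.
Geometric multiplicity < algebraic multiplicity, so B is not diagonalizable.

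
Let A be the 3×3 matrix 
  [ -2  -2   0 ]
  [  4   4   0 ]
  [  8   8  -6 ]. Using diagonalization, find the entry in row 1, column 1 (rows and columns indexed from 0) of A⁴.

Characteristic polynomial: t^3 + 4t^2 - 12t = t(t - 2)(t + 6), so the eigenvalues are -6, 0, 2.
t=0: eigenvector (1, -1, 0).
t=2: eigenvector (-1, 2, 1).
t=-6: eigenvector (0, 0, 1).
P = [[1, -1, 0], [-1, 2, 0], [0, 1, 1]], D = diag(0, 2, -6), P⁻¹ = [[2, 1, 0], [1, 1, 0], [-1, -1, 1]].
A⁴ = P·diag(0, 16, 1296)·P⁻¹ = [[-16, -16, 0], [32, 32, 0], [-1280, -1280, 1296]].
The requested entry is 32.

32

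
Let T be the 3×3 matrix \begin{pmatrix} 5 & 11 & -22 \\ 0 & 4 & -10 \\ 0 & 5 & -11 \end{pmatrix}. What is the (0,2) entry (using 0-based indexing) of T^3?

Characteristic polynomial: μ^3 + 2μ^2 - 29μ - 30 = (μ - 5)(μ + 1)(μ + 6), so the eigenvalues are -6, -1, 5.
μ=5: eigenvector (1, 0, 0).
μ=-6: eigenvector (-1, -1, -1).
μ=-1: eigenvector (0, 2, 1).
P = [[1, -1, 0], [0, -1, 2], [0, -1, 1]], D = diag(5, -6, -1), P⁻¹ = [[1, 1, -2], [0, 1, -2], [0, 1, -1]].
T³ = P·diag(125, -216, -1)·P⁻¹ = [[125, 341, -682], [0, 214, -430], [0, 215, -431]].
The requested entry is -682.

-682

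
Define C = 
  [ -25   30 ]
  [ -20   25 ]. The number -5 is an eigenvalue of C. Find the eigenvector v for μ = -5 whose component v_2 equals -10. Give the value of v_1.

C + 5I = [[-20, 30], [-20, 30]].
Solving (C + 5I)v = 0 gives the eigenspace spanned by (-15, -10).
With v_2 = -10, v = (-15, -10), so v_1 = -15.

-15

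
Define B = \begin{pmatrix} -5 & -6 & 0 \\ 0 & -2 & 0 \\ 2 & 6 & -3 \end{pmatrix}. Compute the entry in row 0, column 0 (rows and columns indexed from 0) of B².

25

Characteristic polynomial: μ^3 + 10μ^2 + 31μ + 30 = (μ + 2)(μ + 3)(μ + 5), so the eigenvalues are -5, -3, -2.
μ=-5: eigenvector (1, 0, -1).
μ=-2: eigenvector (-2, 1, 2).
μ=-3: eigenvector (0, 0, 1).
P = [[1, -2, 0], [0, 1, 0], [-1, 2, 1]], D = diag(-5, -2, -3), P⁻¹ = [[1, 2, 0], [0, 1, 0], [1, 0, 1]].
B² = P·diag(25, 4, 9)·P⁻¹ = [[25, 42, 0], [0, 4, 0], [-16, -42, 9]].
The requested entry is 25.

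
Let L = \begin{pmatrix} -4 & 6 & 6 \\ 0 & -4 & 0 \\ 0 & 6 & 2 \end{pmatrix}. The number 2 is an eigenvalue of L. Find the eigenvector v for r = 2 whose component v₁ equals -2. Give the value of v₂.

0

L − 2I = [[-6, 6, 6], [0, -6, 0], [0, 6, 0]].
Solving (L − 2I)v = 0 gives the eigenspace spanned by (-2, 0, -2).
With v₁ = -2, v = (-2, 0, -2), so v₂ = 0.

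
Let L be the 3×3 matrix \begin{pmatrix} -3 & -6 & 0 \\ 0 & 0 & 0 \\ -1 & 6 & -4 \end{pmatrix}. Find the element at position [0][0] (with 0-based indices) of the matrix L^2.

9

Characteristic polynomial: t^3 + 7t^2 + 12t = t(t + 3)(t + 4), so the eigenvalues are -4, -3, 0.
t=-3: eigenvector (1, 0, -1).
t=0: eigenvector (-2, 1, 2).
t=-4: eigenvector (0, 0, 1).
P = [[1, -2, 0], [0, 1, 0], [-1, 2, 1]], D = diag(-3, 0, -4), P⁻¹ = [[1, 2, 0], [0, 1, 0], [1, 0, 1]].
L² = P·diag(9, 0, 16)·P⁻¹ = [[9, 18, 0], [0, 0, 0], [7, -18, 16]].
The requested entry is 9.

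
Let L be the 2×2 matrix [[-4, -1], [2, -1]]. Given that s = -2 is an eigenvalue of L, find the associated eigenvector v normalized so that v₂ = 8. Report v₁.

-4

L + 2I = [[-2, -1], [2, 1]].
Solving (L + 2I)v = 0 gives the eigenspace spanned by (-4, 8).
With v₂ = 8, v = (-4, 8), so v₁ = -4.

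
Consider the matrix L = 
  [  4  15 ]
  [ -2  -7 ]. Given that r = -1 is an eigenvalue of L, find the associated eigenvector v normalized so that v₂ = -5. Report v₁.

15

L + 1I = [[5, 15], [-2, -6]].
Solving (L + 1I)v = 0 gives the eigenspace spanned by (15, -5).
With v₂ = -5, v = (15, -5), so v₁ = 15.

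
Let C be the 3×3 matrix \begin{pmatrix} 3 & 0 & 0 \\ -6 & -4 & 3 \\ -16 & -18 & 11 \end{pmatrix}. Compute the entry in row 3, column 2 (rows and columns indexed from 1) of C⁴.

-3654

Characteristic polynomial: s^3 - 10s^2 + 31s - 30 = (s - 5)(s - 3)(s - 2), so the eigenvalues are 2, 3, 5.
s=5: eigenvector (0, 1, 3).
s=2: eigenvector (0, 1, 2).
s=3: eigenvector (1, 0, 2).
P = [[0, 0, 1], [1, 1, 0], [3, 2, 2]], D = diag(5, 2, 3), P⁻¹ = [[-2, -2, 1], [2, 3, -1], [1, 0, 0]].
C⁴ = P·diag(625, 16, 81)·P⁻¹ = [[81, 0, 0], [-1218, -1202, 609], [-3524, -3654, 1843]].
The requested entry is -3654.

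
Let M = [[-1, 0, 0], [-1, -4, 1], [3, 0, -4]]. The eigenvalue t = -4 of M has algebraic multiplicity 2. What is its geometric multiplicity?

M + 4I = [[3, 0, 0], [-1, 0, 1], [3, 0, 0]].
This matrix has rank 2, so its null space has dimension 3 − 2 = 1.

1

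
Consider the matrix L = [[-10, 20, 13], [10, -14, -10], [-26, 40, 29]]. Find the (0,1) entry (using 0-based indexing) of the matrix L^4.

2080

Characteristic polynomial: t^3 - 5t^2 - 18t + 72 = (t - 6)(t - 3)(t + 4), so the eigenvalues are -4, 3, 6.
t=-4: eigenvector (-1, 1, -2).
t=6: eigenvector (-2, 1, -4).
t=3: eigenvector (-1, 0, -1).
P = [[-1, -2, -1], [1, 1, 0], [-2, -4, -1]], D = diag(-4, 6, 3), P⁻¹ = [[-1, 2, 1], [1, -1, -1], [-2, 0, 1]].
L⁴ = P·diag(256, 1296, 81)·P⁻¹ = [[-2174, 2080, 2255], [1040, -784, -1040], [-4510, 4160, 4591]].
The requested entry is 2080.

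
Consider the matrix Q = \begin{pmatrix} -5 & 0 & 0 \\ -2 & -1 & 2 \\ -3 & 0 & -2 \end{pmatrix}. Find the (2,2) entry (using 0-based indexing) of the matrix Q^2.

Characteristic polynomial: λ^3 + 8λ^2 + 17λ + 10 = (λ + 1)(λ + 2)(λ + 5), so the eigenvalues are -5, -2, -1.
λ=-5: eigenvector (1, 0, 1).
λ=-1: eigenvector (0, 1, 0).
λ=-2: eigenvector (0, -2, 1).
P = [[1, 0, 0], [0, 1, -2], [1, 0, 1]], D = diag(-5, -1, -2), P⁻¹ = [[1, 0, 0], [-2, 1, 2], [-1, 0, 1]].
Q² = P·diag(25, 1, 4)·P⁻¹ = [[25, 0, 0], [6, 1, -6], [21, 0, 4]].
The requested entry is 4.

4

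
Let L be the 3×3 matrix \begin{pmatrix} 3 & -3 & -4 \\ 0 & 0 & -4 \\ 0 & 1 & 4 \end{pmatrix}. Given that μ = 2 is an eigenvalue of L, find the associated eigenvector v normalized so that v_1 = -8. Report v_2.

L − 2I = [[1, -3, -4], [0, -2, -4], [0, 1, 2]].
Solving (L − 2I)v = 0 gives the eigenspace spanned by (-8, -8, 4).
With v_1 = -8, v = (-8, -8, 4), so v_2 = -8.

-8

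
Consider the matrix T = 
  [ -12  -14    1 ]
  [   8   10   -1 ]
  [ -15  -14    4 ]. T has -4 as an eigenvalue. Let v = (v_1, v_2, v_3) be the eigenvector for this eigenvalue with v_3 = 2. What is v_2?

T + 4I = [[-8, -14, 1], [8, 14, -1], [-15, -14, 8]].
Solving (T + 4I)v = 0 gives the eigenspace spanned by (2, -1, 2).
With v_3 = 2, v = (2, -1, 2), so v_2 = -1.

-1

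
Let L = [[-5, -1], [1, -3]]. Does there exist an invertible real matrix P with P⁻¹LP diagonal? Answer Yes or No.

No

Characteristic polynomial: p(t) = t^2 + 8t + 16 = (t + 4)^2.
t = -4 has algebraic multiplicity 2; rank(L + 4I) = 1, so geometric multiplicity = 1.
Geometric multiplicity < algebraic multiplicity, so L is not diagonalizable.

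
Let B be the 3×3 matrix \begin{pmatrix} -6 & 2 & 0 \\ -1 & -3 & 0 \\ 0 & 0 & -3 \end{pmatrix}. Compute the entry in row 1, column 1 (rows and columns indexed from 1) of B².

34

Characteristic polynomial: μ^3 + 12μ^2 + 47μ + 60 = (μ + 3)(μ + 4)(μ + 5), so the eigenvalues are -5, -4, -3.
μ=-5: eigenvector (2, 1, 0).
μ=-4: eigenvector (1, 1, 0).
μ=-3: eigenvector (0, 0, 1).
P = [[2, 1, 0], [1, 1, 0], [0, 0, 1]], D = diag(-5, -4, -3), P⁻¹ = [[1, -1, 0], [-1, 2, 0], [0, 0, 1]].
B² = P·diag(25, 16, 9)·P⁻¹ = [[34, -18, 0], [9, 7, 0], [0, 0, 9]].
The requested entry is 34.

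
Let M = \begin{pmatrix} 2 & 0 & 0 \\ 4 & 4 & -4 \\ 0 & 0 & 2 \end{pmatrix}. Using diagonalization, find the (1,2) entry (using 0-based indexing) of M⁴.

-480

Characteristic polynomial: s^3 - 8s^2 + 20s - 16 = (s - 4)(s - 2)^2, so the eigenvalues are 2, 2, 4.
s=2: eigenvector (1, 2, 2).
s=4: eigenvector (0, 1, 0).
s=2: eigenvector (0, 2, 1).
P = [[1, 0, 0], [2, 1, 2], [2, 0, 1]], D = diag(2, 4, 2), P⁻¹ = [[1, 0, 0], [2, 1, -2], [-2, 0, 1]].
M⁴ = P·diag(16, 256, 16)·P⁻¹ = [[16, 0, 0], [480, 256, -480], [0, 0, 16]].
The requested entry is -480.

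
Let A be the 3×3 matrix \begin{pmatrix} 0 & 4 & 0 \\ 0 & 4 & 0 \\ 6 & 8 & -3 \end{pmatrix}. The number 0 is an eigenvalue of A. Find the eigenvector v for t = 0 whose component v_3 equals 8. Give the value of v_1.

4

A = [[0, 4, 0], [0, 4, 0], [6, 8, -3]].
Solving (A)v = 0 gives the eigenspace spanned by (4, 0, 8).
With v_3 = 8, v = (4, 0, 8), so v_1 = 4.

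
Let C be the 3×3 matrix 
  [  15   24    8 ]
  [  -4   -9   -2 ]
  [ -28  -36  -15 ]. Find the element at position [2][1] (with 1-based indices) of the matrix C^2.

Characteristic polynomial: t^3 + 9t^2 + 23t + 15 = (t + 1)(t + 3)(t + 5), so the eigenvalues are -5, -3, -1.
t=-1: eigenvector (1, 0, -2).
t=-3: eigenvector (0, -1, 3).
t=-5: eigenvector (-2, 1, 2).
P = [[1, 0, -2], [0, -1, 1], [-2, 3, 2]], D = diag(-1, -3, -5), P⁻¹ = [[5, 6, 2], [2, 2, 1], [2, 3, 1]].
C² = P·diag(1, 9, 25)·P⁻¹ = [[-95, -144, -48], [32, 57, 16], [144, 192, 73]].
The requested entry is 32.

32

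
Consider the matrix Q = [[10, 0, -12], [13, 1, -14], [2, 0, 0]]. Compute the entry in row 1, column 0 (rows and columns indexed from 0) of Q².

115

Characteristic polynomial: t^3 - 11t^2 + 34t - 24 = (t - 6)(t - 4)(t - 1), so the eigenvalues are 1, 4, 6.
t=6: eigenvector (3, 5, 1).
t=1: eigenvector (0, 1, 0).
t=4: eigenvector (2, 4, 1).
P = [[3, 0, 2], [5, 1, 4], [1, 0, 1]], D = diag(6, 1, 4), P⁻¹ = [[1, 0, -2], [-1, 1, -2], [-1, 0, 3]].
Q² = P·diag(36, 1, 16)·P⁻¹ = [[76, 0, -120], [115, 1, -170], [20, 0, -24]].
The requested entry is 115.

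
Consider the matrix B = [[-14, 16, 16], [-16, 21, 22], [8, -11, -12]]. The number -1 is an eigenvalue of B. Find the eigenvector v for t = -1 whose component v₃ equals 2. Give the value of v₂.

B + 1I = [[-13, 16, 16], [-16, 22, 22], [8, -11, -11]].
Solving (B + 1I)v = 0 gives the eigenspace spanned by (0, -2, 2).
With v₃ = 2, v = (0, -2, 2), so v₂ = -2.

-2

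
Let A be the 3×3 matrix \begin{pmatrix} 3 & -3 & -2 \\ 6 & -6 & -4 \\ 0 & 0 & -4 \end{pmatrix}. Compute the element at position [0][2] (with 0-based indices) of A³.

-74

Characteristic polynomial: t^3 + 7t^2 + 12t = t(t + 3)(t + 4), so the eigenvalues are -4, -3, 0.
t=-3: eigenvector (1, 2, 0).
t=0: eigenvector (-1, -1, 0).
t=-4: eigenvector (2, 4, 1).
P = [[1, -1, 2], [2, -1, 4], [0, 0, 1]], D = diag(-3, 0, -4), P⁻¹ = [[-1, 1, -2], [-2, 1, 0], [0, 0, 1]].
A³ = P·diag(-27, 0, -64)·P⁻¹ = [[27, -27, -74], [54, -54, -148], [0, 0, -64]].
The requested entry is -74.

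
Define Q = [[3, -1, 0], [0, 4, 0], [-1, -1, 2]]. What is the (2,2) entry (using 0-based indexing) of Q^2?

Characteristic polynomial: μ^3 - 9μ^2 + 26μ - 24 = (μ - 4)(μ - 3)(μ - 2), so the eigenvalues are 2, 3, 4.
μ=2: eigenvector (0, 0, 1).
μ=4: eigenvector (-1, 1, 0).
μ=3: eigenvector (1, 0, -1).
P = [[0, -1, 1], [0, 1, 0], [1, 0, -1]], D = diag(2, 4, 3), P⁻¹ = [[1, 1, 1], [0, 1, 0], [1, 1, 0]].
Q² = P·diag(4, 16, 9)·P⁻¹ = [[9, -7, 0], [0, 16, 0], [-5, -5, 4]].
The requested entry is 4.

4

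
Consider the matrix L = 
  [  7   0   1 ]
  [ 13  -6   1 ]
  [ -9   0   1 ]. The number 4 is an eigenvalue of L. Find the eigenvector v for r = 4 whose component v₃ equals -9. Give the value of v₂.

3

L − 4I = [[3, 0, 1], [13, -10, 1], [-9, 0, -3]].
Solving (L − 4I)v = 0 gives the eigenspace spanned by (3, 3, -9).
With v₃ = -9, v = (3, 3, -9), so v₂ = 3.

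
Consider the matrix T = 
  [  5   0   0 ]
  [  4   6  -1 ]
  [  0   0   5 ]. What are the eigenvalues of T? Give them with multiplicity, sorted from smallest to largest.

Characteristic polynomial: p(r) = r^3 - 16r^2 + 85r - 150 = (r - 6)(r - 5)^2.
Roots (with multiplicity): 5, 5, 6.

5, 5, 6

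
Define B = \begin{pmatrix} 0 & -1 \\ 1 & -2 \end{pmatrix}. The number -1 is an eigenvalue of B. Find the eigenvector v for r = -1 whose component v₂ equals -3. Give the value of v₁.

-3

B + 1I = [[1, -1], [1, -1]].
Solving (B + 1I)v = 0 gives the eigenspace spanned by (-3, -3).
With v₂ = -3, v = (-3, -3), so v₁ = -3.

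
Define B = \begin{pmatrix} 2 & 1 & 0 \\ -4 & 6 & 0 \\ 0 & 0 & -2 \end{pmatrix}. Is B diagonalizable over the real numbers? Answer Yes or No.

No

Characteristic polynomial: p(s) = s^3 - 6s^2 + 32 = (s - 4)^2(s + 2).
s = 4 has algebraic multiplicity 2; rank(B − 4I) = 2, so geometric multiplicity = 1.
Geometric multiplicity < algebraic multiplicity, so B is not diagonalizable.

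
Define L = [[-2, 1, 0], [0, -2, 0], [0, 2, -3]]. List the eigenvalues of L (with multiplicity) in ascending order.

-3, -2, -2

Characteristic polynomial: p(t) = t^3 + 7t^2 + 16t + 12 = (t + 2)^2(t + 3).
Roots (with multiplicity): -3, -2, -2.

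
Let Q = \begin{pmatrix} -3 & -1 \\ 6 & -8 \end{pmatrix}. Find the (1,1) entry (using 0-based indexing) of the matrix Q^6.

108718

Characteristic polynomial: s^2 + 11s + 30 = (s + 5)(s + 6), so the eigenvalues are -6, -5.
s=-6: eigenvector (1, 3).
s=-5: eigenvector (1, 2).
P = [[1, 1], [3, 2]], D = diag(-6, -5), P⁻¹ = [[-2, 1], [3, -1]].
Q⁶ = P·diag(46656, 15625)·P⁻¹ = [[-46437, 31031], [-186186, 108718]].
The requested entry is 108718.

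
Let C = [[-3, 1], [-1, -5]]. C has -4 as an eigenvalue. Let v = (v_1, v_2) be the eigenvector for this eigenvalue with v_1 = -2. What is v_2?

C + 4I = [[1, 1], [-1, -1]].
Solving (C + 4I)v = 0 gives the eigenspace spanned by (-2, 2).
With v_1 = -2, v = (-2, 2), so v_2 = 2.

2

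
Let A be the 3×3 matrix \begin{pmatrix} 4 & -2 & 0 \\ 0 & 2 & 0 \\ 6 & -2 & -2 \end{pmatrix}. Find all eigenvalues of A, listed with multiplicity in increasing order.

-2, 2, 4

Characteristic polynomial: p(r) = r^3 - 4r^2 - 4r + 16 = (r - 4)(r - 2)(r + 2).
Roots (with multiplicity): -2, 2, 4.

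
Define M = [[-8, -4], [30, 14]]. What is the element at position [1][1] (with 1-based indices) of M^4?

-1184

Characteristic polynomial: μ^2 - 6μ + 8 = (μ - 4)(μ - 2), so the eigenvalues are 2, 4.
μ=4: eigenvector (1, -3).
μ=2: eigenvector (2, -5).
P = [[1, 2], [-3, -5]], D = diag(4, 2), P⁻¹ = [[-5, -2], [3, 1]].
M⁴ = P·diag(256, 16)·P⁻¹ = [[-1184, -480], [3600, 1456]].
The requested entry is -1184.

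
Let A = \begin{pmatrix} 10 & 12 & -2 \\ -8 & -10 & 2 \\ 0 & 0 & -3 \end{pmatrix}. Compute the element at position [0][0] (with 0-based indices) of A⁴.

16

Characteristic polynomial: s^3 + 3s^2 - 4s - 12 = (s - 2)(s + 2)(s + 3), so the eigenvalues are -3, -2, 2.
s=2: eigenvector (3, -2, 0).
s=-2: eigenvector (-1, 1, 0).
s=-3: eigenvector (2, -2, 1).
P = [[3, -1, 2], [-2, 1, -2], [0, 0, 1]], D = diag(2, -2, -3), P⁻¹ = [[1, 1, 0], [2, 3, 2], [0, 0, 1]].
A⁴ = P·diag(16, 16, 81)·P⁻¹ = [[16, 0, 130], [0, 16, -130], [0, 0, 81]].
The requested entry is 16.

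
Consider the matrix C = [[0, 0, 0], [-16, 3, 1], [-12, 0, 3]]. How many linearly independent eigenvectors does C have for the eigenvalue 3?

C − 3I = [[-3, 0, 0], [-16, 0, 1], [-12, 0, 0]].
This matrix has rank 2, so its null space has dimension 3 − 2 = 1.

1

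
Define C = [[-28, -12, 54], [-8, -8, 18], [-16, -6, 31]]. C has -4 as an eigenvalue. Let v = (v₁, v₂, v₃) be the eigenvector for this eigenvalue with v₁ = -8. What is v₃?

C + 4I = [[-24, -12, 54], [-8, -4, 18], [-16, -6, 35]].
Solving (C + 4I)v = 0 gives the eigenspace spanned by (-8, -2, -4).
With v₁ = -8, v = (-8, -2, -4), so v₃ = -4.

-4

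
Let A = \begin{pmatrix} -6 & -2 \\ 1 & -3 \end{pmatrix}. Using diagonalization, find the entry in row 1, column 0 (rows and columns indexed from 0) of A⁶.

Characteristic polynomial: s^2 + 9s + 20 = (s + 4)(s + 5), so the eigenvalues are -5, -4.
s=-5: eigenvector (-2, 1).
s=-4: eigenvector (-1, 1).
P = [[-2, -1], [1, 1]], D = diag(-5, -4), P⁻¹ = [[-1, -1], [1, 2]].
A⁶ = P·diag(15625, 4096)·P⁻¹ = [[27154, 23058], [-11529, -7433]].
The requested entry is -11529.

-11529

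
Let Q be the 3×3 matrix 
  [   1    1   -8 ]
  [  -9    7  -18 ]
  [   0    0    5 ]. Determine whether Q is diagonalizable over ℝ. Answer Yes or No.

Characteristic polynomial: p(s) = s^3 - 13s^2 + 56s - 80 = (s - 5)(s - 4)^2.
s = 4 has algebraic multiplicity 2; rank(Q − 4I) = 2, so geometric multiplicity = 1.
Geometric multiplicity < algebraic multiplicity, so Q is not diagonalizable.

No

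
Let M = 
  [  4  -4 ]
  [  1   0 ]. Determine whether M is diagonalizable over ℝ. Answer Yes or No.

Characteristic polynomial: p(λ) = λ^2 - 4λ + 4 = (λ - 2)^2.
λ = 2 has algebraic multiplicity 2; rank(M − 2I) = 1, so geometric multiplicity = 1.
Geometric multiplicity < algebraic multiplicity, so M is not diagonalizable.

No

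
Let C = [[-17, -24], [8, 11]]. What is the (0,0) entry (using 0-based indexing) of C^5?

Characteristic polynomial: λ^2 + 6λ + 5 = (λ + 1)(λ + 5), so the eigenvalues are -5, -1.
λ=-5: eigenvector (-2, 1).
λ=-1: eigenvector (3, -2).
P = [[-2, 3], [1, -2]], D = diag(-5, -1), P⁻¹ = [[-2, -3], [-1, -2]].
C⁵ = P·diag(-3125, -1)·P⁻¹ = [[-12497, -18744], [6248, 9371]].
The requested entry is -12497.

-12497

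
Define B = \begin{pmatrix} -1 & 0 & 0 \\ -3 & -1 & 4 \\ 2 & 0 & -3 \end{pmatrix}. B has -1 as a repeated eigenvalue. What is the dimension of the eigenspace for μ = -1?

1

B + 1I = [[0, 0, 0], [-3, 0, 4], [2, 0, -2]].
This matrix has rank 2, so its null space has dimension 3 − 2 = 1.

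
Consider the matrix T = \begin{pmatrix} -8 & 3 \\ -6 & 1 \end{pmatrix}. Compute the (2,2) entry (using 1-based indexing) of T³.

Characteristic polynomial: r^2 + 7r + 10 = (r + 2)(r + 5), so the eigenvalues are -5, -2.
r=-2: eigenvector (-1, -2).
r=-5: eigenvector (-1, -1).
P = [[-1, -1], [-2, -1]], D = diag(-2, -5), P⁻¹ = [[1, -1], [-2, 1]].
T³ = P·diag(-8, -125)·P⁻¹ = [[-242, 117], [-234, 109]].
The requested entry is 109.

109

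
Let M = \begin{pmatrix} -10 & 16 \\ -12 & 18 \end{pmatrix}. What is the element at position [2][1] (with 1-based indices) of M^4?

-3840

Characteristic polynomial: r^2 - 8r + 12 = (r - 6)(r - 2), so the eigenvalues are 2, 6.
r=2: eigenvector (4, 3).
r=6: eigenvector (1, 1).
P = [[4, 1], [3, 1]], D = diag(2, 6), P⁻¹ = [[1, -1], [-3, 4]].
M⁴ = P·diag(16, 1296)·P⁻¹ = [[-3824, 5120], [-3840, 5136]].
The requested entry is -3840.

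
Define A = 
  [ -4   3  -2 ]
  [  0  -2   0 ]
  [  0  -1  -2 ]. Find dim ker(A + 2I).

1

A + 2I = [[-2, 3, -2], [0, 0, 0], [0, -1, 0]].
This matrix has rank 2, so its null space has dimension 3 − 2 = 1.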